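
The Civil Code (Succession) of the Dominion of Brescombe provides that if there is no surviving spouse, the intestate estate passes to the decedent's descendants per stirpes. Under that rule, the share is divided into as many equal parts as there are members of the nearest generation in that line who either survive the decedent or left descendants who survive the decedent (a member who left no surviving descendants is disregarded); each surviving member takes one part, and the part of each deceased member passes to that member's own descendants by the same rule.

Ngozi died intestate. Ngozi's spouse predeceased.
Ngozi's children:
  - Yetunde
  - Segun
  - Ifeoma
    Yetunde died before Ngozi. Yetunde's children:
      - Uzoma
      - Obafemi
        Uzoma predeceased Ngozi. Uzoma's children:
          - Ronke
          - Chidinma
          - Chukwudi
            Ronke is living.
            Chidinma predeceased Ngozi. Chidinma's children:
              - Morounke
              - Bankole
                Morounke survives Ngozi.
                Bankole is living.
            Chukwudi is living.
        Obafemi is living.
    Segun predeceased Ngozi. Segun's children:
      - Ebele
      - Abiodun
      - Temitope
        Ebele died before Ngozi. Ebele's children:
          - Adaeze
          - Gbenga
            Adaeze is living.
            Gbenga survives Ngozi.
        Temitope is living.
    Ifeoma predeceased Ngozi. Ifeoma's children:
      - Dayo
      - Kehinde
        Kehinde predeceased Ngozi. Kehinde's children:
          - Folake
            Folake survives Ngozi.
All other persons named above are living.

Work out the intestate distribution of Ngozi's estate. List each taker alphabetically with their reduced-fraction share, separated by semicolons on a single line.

Abiodun 1/9; Adaeze 1/18; Bankole 1/36; Chukwudi 1/18; Dayo 1/6; Folake 1/6; Gbenga 1/18; Morounke 1/36; Obafemi 1/6; Ronke 1/18; Temitope 1/9

There is no surviving spouse, so the entire estate passes to Ngozi's descendants per stirpes.
The estate is divided into 3 equal shares of 1/3 among Yetunde, Segun, Ifeoma.
Yetunde predeceased; the 1/3 allotted to Yetunde's branch passes to Yetunde's issue by representation.
The 1/3 is divided into 2 equal shares of 1/6 among Uzoma, Obafemi.
Uzoma predeceased; the 1/6 allotted to Uzoma's branch passes to Uzoma's issue by representation.
The 1/6 is divided into 3 equal shares of 1/18 among Ronke, Chidinma, Chukwudi.
Ronke is living and takes 1/18.
Chidinma predeceased; the 1/18 allotted to Chidinma's branch passes to Chidinma's issue by representation.
The 1/18 is divided into 2 equal shares of 1/36 among Morounke, Bankole.
Morounke is living and takes 1/36.
Bankole is living and takes 1/36.
Chukwudi is living and takes 1/18.
Obafemi is living and takes 1/6.
Segun predeceased; the 1/3 allotted to Segun's branch passes to Segun's issue by representation.
The 1/3 is divided into 3 equal shares of 1/9 among Ebele, Abiodun, Temitope.
Ebele predeceased; the 1/9 allotted to Ebele's branch passes to Ebele's issue by representation.
The 1/9 is divided into 2 equal shares of 1/18 among Adaeze, Gbenga.
Adaeze is living and takes 1/18.
Gbenga is living and takes 1/18.
Abiodun is living and takes 1/9.
Temitope is living and takes 1/9.
Ifeoma predeceased; the 1/3 allotted to Ifeoma's branch passes to Ifeoma's issue by representation.
The 1/3 is divided into 2 equal shares of 1/6 among Dayo, Kehinde.
Dayo is living and takes 1/6.
Kehinde predeceased; the 1/6 allotted to Kehinde's branch passes to Kehinde's issue by representation.
Folake is the sole taker at this level and receives the full 1/6.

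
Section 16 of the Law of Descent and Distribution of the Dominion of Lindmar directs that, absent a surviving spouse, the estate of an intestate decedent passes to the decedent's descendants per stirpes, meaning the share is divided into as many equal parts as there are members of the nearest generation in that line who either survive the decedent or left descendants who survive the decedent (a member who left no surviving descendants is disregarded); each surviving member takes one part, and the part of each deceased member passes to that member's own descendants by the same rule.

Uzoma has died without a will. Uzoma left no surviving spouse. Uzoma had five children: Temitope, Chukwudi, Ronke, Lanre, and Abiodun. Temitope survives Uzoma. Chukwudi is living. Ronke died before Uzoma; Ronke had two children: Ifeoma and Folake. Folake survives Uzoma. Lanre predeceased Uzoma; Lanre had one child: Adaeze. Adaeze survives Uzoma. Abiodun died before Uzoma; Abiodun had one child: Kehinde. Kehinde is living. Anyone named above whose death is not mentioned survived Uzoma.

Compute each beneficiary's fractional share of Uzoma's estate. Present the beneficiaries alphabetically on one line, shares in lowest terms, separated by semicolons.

There is no surviving spouse, so the entire estate passes to Uzoma's descendants per stirpes.
The estate is divided into 5 equal shares of 1/5 among Temitope, Chukwudi, Ronke, Lanre, Abiodun.
Temitope is living and takes 1/5.
Chukwudi is living and takes 1/5.
Ronke predeceased; the 1/5 allotted to Ronke's branch passes to Ronke's issue by representation.
The 1/5 is divided into 2 equal shares of 1/10 among Ifeoma, Folake.
Ifeoma is living and takes 1/10.
Folake is living and takes 1/10.
Lanre predeceased; the 1/5 allotted to Lanre's branch passes to Lanre's issue by representation.
Adaeze is the sole taker at this level and receives the full 1/5.
Abiodun predeceased; the 1/5 allotted to Abiodun's branch passes to Abiodun's issue by representation.
Kehinde is the sole taker at this level and receives the full 1/5.

Adaeze 1/5; Chukwudi 1/5; Folake 1/10; Ifeoma 1/10; Kehinde 1/5; Temitope 1/5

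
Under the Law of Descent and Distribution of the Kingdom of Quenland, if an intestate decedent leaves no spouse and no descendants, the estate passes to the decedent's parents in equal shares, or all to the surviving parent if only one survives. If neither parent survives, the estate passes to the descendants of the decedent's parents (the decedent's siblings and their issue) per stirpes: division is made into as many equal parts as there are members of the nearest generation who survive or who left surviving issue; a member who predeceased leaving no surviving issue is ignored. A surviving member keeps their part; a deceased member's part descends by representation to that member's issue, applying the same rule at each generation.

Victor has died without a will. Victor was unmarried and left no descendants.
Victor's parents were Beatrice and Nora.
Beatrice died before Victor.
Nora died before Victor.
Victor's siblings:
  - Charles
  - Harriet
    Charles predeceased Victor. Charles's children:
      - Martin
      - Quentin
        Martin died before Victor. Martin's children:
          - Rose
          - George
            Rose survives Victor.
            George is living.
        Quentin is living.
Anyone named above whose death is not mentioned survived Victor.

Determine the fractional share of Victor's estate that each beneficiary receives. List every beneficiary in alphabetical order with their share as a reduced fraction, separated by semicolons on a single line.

Neither parent survives and there are no descendants, so the estate passes to Victor's siblings and their issue per stirpes.
The estate is divided into 2 equal shares of 1/2 among Charles, Harriet.
Charles predeceased; the 1/2 allotted to Charles's branch passes to Charles's issue by representation.
The 1/2 is divided into 2 equal shares of 1/4 among Martin, Quentin.
Martin predeceased; the 1/4 allotted to Martin's branch passes to Martin's issue by representation.
The 1/4 is divided into 2 equal shares of 1/8 among Rose, George.
Rose is living and takes 1/8.
George is living and takes 1/8.
Quentin is living and takes 1/4.
Harriet is living and takes 1/2.

George 1/8; Harriet 1/2; Quentin 1/4; Rose 1/8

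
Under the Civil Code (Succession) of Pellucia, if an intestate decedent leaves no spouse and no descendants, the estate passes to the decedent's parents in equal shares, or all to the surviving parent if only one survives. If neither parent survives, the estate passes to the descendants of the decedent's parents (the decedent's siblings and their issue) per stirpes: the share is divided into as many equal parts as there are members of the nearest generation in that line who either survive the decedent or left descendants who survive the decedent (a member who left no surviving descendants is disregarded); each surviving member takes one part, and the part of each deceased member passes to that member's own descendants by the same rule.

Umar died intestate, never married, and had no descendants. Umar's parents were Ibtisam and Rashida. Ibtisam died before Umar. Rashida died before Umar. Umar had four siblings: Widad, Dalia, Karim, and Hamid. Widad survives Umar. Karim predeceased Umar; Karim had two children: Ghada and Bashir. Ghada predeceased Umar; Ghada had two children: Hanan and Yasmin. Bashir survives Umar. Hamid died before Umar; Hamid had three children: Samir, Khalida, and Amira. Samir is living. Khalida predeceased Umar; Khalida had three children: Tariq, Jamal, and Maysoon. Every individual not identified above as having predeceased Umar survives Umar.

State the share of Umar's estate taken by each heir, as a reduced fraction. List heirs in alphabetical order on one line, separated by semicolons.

Amira 1/12; Bashir 1/8; Dalia 1/4; Hanan 1/16; Jamal 1/36; Maysoon 1/36; Samir 1/12; Tariq 1/36; Widad 1/4; Yasmin 1/16

Neither parent survives and there are no descendants, so the estate passes to Umar's siblings and their issue per stirpes.
The estate is divided into 4 equal shares of 1/4 among Widad, Dalia, Karim, Hamid.
Widad is living and takes 1/4.
Dalia is living and takes 1/4.
Karim predeceased; the 1/4 allotted to Karim's branch passes to Karim's issue by representation.
The 1/4 is divided into 2 equal shares of 1/8 among Ghada, Bashir.
Ghada predeceased; the 1/8 allotted to Ghada's branch passes to Ghada's issue by representation.
The 1/8 is divided into 2 equal shares of 1/16 among Hanan, Yasmin.
Hanan is living and takes 1/16.
Yasmin is living and takes 1/16.
Bashir is living and takes 1/8.
Hamid predeceased; the 1/4 allotted to Hamid's branch passes to Hamid's issue by representation.
The 1/4 is divided into 3 equal shares of 1/12 among Samir, Khalida, Amira.
Samir is living and takes 1/12.
Khalida predeceased; the 1/12 allotted to Khalida's branch passes to Khalida's issue by representation.
The 1/12 is divided into 3 equal shares of 1/36 among Tariq, Jamal, Maysoon.
Tariq is living and takes 1/36.
Jamal is living and takes 1/36.
Maysoon is living and takes 1/36.
Amira is living and takes 1/12.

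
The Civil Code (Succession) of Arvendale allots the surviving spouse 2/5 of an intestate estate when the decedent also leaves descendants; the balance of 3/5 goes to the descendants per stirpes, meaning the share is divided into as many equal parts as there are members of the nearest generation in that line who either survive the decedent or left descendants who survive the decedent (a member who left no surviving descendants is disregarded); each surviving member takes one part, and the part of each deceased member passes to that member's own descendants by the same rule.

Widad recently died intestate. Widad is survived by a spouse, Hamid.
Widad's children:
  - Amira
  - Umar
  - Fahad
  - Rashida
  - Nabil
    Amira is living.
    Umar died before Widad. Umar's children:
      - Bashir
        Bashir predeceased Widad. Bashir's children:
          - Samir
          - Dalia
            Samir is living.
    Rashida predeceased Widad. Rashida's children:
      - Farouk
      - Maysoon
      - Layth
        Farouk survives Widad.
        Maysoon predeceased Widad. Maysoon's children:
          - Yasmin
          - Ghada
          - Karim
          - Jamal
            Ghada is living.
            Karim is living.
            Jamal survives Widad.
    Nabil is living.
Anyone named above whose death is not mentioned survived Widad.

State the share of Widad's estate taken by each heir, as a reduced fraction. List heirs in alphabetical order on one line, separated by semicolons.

Hamid, as surviving spouse, takes 2/5.
The remaining 3/5 passes to Widad's descendants per stirpes.
The 3/5 is divided into 5 equal shares of 3/25 among Amira, Umar, Fahad, Rashida, Nabil.
Amira is living and takes 3/25.
Umar predeceased; the 3/25 allotted to Umar's branch passes to Umar's issue by representation.
Bashir's line is the sole branch at this level, so the full 3/25 passes to Bashir's issue by representation.
The 3/25 is divided into 2 equal shares of 3/50 among Samir, Dalia.
Samir is living and takes 3/50.
Dalia is living and takes 3/50.
Fahad is living and takes 3/25.
Rashida predeceased; the 3/25 allotted to Rashida's branch passes to Rashida's issue by representation.
The 3/25 is divided into 3 equal shares of 1/25 among Farouk, Maysoon, Layth.
Farouk is living and takes 1/25.
Maysoon predeceased; the 1/25 allotted to Maysoon's branch passes to Maysoon's issue by representation.
The 1/25 is divided into 4 equal shares of 1/100 among Yasmin, Ghada, Karim, Jamal.
Yasmin is living and takes 1/100.
Ghada is living and takes 1/100.
Karim is living and takes 1/100.
Jamal is living and takes 1/100.
Layth is living and takes 1/25.
Nabil is living and takes 3/25.

Amira 3/25; Dalia 3/50; Fahad 3/25; Farouk 1/25; Ghada 1/100; Hamid 2/5; Jamal 1/100; Karim 1/100; Layth 1/25; Nabil 3/25; Samir 3/50; Yasmin 1/100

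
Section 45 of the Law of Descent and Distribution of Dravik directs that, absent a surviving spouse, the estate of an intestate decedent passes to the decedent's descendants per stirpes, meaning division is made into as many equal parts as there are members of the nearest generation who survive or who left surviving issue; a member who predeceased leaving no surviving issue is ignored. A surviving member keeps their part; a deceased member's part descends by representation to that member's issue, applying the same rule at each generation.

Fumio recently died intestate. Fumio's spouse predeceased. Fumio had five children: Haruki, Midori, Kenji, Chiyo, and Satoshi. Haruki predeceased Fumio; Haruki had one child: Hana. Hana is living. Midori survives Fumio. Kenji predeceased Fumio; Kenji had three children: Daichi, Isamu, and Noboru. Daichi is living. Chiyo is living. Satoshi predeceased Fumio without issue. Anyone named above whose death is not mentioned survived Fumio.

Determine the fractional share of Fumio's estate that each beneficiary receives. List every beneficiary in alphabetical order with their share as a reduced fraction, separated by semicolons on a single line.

Chiyo 1/4; Daichi 1/12; Hana 1/4; Isamu 1/12; Midori 1/4; Noboru 1/12

There is no surviving spouse, so the entire estate passes to Fumio's descendants per stirpes.
Satoshi left no surviving issue, so that branch lapses and is disregarded.
The estate is divided into 4 equal shares of 1/4 among Haruki, Midori, Kenji, Chiyo.
Haruki predeceased; the 1/4 allotted to Haruki's branch passes to Haruki's issue by representation.
Hana is the sole taker at this level and receives the full 1/4.
Midori is living and takes 1/4.
Kenji predeceased; the 1/4 allotted to Kenji's branch passes to Kenji's issue by representation.
The 1/4 is divided into 3 equal shares of 1/12 among Daichi, Isamu, Noboru.
Daichi is living and takes 1/12.
Isamu is living and takes 1/12.
Noboru is living and takes 1/12.
Chiyo is living and takes 1/4.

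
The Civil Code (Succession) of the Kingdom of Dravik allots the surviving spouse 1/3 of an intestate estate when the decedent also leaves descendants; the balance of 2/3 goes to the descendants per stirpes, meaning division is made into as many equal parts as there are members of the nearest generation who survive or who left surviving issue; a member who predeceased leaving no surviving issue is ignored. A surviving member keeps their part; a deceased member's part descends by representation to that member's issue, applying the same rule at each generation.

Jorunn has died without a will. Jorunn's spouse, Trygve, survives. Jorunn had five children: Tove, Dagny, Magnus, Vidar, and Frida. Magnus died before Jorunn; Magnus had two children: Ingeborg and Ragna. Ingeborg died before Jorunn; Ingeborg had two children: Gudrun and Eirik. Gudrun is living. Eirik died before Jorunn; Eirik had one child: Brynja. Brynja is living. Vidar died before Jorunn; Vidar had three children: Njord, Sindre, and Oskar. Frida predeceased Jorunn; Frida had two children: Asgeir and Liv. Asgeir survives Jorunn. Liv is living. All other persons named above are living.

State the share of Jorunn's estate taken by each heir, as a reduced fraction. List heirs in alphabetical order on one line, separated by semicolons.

Asgeir 1/15; Brynja 1/30; Dagny 2/15; Gudrun 1/30; Liv 1/15; Njord 2/45; Oskar 2/45; Ragna 1/15; Sindre 2/45; Tove 2/15; Trygve 1/3

Trygve, as surviving spouse, takes 1/3.
The remaining 2/3 passes to Jorunn's descendants per stirpes.
The 2/3 is divided into 5 equal shares of 2/15 among Tove, Dagny, Magnus, Vidar, Frida.
Tove is living and takes 2/15.
Dagny is living and takes 2/15.
Magnus predeceased; the 2/15 allotted to Magnus's branch passes to Magnus's issue by representation.
The 2/15 is divided into 2 equal shares of 1/15 among Ingeborg, Ragna.
Ingeborg predeceased; the 1/15 allotted to Ingeborg's branch passes to Ingeborg's issue by representation.
The 1/15 is divided into 2 equal shares of 1/30 among Gudrun, Eirik.
Gudrun is living and takes 1/30.
Eirik predeceased; the 1/30 allotted to Eirik's branch passes to Eirik's issue by representation.
Brynja is the sole taker at this level and receives the full 1/30.
Ragna is living and takes 1/15.
Vidar predeceased; the 2/15 allotted to Vidar's branch passes to Vidar's issue by representation.
The 2/15 is divided into 3 equal shares of 2/45 among Njord, Sindre, Oskar.
Njord is living and takes 2/45.
Sindre is living and takes 2/45.
Oskar is living and takes 2/45.
Frida predeceased; the 2/15 allotted to Frida's branch passes to Frida's issue by representation.
The 2/15 is divided into 2 equal shares of 1/15 among Asgeir, Liv.
Asgeir is living and takes 1/15.
Liv is living and takes 1/15.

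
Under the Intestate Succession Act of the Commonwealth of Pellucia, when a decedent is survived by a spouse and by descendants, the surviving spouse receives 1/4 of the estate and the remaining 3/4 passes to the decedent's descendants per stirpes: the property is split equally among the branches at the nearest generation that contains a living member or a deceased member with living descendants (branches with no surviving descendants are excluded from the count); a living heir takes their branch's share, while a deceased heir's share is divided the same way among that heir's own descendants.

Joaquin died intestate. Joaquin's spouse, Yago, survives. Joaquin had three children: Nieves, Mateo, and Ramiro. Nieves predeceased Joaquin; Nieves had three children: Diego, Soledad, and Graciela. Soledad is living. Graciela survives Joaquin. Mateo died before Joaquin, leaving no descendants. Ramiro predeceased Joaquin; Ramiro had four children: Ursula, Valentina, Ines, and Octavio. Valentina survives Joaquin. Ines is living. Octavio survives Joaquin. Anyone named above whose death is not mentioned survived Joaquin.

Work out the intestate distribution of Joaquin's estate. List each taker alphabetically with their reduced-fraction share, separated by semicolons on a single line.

Yago, as surviving spouse, takes 1/4.
The remaining 3/4 passes to Joaquin's descendants per stirpes.
Mateo left no surviving issue, so that branch lapses and is disregarded.
The 3/4 is divided into 2 equal shares of 3/8 among Nieves, Ramiro.
Nieves predeceased; the 3/8 allotted to Nieves's branch passes to Nieves's issue by representation.
The 3/8 is divided into 3 equal shares of 1/8 among Diego, Soledad, Graciela.
Diego is living and takes 1/8.
Soledad is living and takes 1/8.
Graciela is living and takes 1/8.
Ramiro predeceased; the 3/8 allotted to Ramiro's branch passes to Ramiro's issue by representation.
The 3/8 is divided into 4 equal shares of 3/32 among Ursula, Valentina, Ines, Octavio.
Ursula is living and takes 3/32.
Valentina is living and takes 3/32.
Ines is living and takes 3/32.
Octavio is living and takes 3/32.

Diego 1/8; Graciela 1/8; Ines 3/32; Octavio 3/32; Soledad 1/8; Ursula 3/32; Valentina 3/32; Yago 1/4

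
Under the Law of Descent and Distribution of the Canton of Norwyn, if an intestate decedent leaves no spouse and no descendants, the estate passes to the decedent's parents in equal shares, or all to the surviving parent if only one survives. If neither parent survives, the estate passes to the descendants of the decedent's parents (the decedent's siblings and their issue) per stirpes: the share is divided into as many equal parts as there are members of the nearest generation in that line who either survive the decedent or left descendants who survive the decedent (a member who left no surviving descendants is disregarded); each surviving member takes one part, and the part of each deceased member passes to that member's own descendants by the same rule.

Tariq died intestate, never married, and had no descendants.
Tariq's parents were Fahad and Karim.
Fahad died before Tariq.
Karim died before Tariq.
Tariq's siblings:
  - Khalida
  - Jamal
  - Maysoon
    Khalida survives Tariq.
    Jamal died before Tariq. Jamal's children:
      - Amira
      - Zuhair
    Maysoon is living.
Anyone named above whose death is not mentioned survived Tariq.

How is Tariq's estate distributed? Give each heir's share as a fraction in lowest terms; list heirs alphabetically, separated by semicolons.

Amira 1/6; Khalida 1/3; Maysoon 1/3; Zuhair 1/6

Neither parent survives and there are no descendants, so the estate passes to Tariq's siblings and their issue per stirpes.
The estate is divided into 3 equal shares of 1/3 among Khalida, Jamal, Maysoon.
Khalida is living and takes 1/3.
Jamal predeceased; the 1/3 allotted to Jamal's branch passes to Jamal's issue by representation.
The 1/3 is divided into 2 equal shares of 1/6 among Amira, Zuhair.
Amira is living and takes 1/6.
Zuhair is living and takes 1/6.
Maysoon is living and takes 1/3.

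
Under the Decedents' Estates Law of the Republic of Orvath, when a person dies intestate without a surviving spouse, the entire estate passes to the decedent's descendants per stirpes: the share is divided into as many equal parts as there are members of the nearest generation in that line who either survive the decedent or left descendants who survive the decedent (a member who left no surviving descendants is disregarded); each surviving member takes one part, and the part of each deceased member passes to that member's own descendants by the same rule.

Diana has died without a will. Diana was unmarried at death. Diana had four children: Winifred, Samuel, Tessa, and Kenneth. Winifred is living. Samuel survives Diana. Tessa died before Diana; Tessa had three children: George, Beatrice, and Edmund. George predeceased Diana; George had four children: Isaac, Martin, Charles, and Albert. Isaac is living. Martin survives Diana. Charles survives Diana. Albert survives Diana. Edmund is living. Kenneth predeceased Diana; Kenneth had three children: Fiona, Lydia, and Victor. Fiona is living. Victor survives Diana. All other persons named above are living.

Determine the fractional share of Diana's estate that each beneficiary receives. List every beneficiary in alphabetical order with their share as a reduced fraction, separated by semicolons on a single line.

Albert 1/48; Beatrice 1/12; Charles 1/48; Edmund 1/12; Fiona 1/12; Isaac 1/48; Lydia 1/12; Martin 1/48; Samuel 1/4; Victor 1/12; Winifred 1/4

There is no surviving spouse, so the entire estate passes to Diana's descendants per stirpes.
The estate is divided into 4 equal shares of 1/4 among Winifred, Samuel, Tessa, Kenneth.
Winifred is living and takes 1/4.
Samuel is living and takes 1/4.
Tessa predeceased; the 1/4 allotted to Tessa's branch passes to Tessa's issue by representation.
The 1/4 is divided into 3 equal shares of 1/12 among George, Beatrice, Edmund.
George predeceased; the 1/12 allotted to George's branch passes to George's issue by representation.
The 1/12 is divided into 4 equal shares of 1/48 among Isaac, Martin, Charles, Albert.
Isaac is living and takes 1/48.
Martin is living and takes 1/48.
Charles is living and takes 1/48.
Albert is living and takes 1/48.
Beatrice is living and takes 1/12.
Edmund is living and takes 1/12.
Kenneth predeceased; the 1/4 allotted to Kenneth's branch passes to Kenneth's issue by representation.
The 1/4 is divided into 3 equal shares of 1/12 among Fiona, Lydia, Victor.
Fiona is living and takes 1/12.
Lydia is living and takes 1/12.
Victor is living and takes 1/12.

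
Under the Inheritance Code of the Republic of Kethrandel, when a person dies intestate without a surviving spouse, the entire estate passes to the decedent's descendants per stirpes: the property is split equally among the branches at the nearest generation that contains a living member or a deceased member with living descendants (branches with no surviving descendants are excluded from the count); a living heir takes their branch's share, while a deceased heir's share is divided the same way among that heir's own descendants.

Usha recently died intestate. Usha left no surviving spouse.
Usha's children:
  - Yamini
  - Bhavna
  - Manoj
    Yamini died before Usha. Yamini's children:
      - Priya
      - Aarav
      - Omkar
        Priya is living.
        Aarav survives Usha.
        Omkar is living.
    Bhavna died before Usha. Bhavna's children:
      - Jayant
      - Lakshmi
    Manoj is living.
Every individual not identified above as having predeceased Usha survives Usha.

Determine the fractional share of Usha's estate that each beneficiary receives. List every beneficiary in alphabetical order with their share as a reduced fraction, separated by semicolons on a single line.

Aarav 1/9; Jayant 1/6; Lakshmi 1/6; Manoj 1/3; Omkar 1/9; Priya 1/9

There is no surviving spouse, so the entire estate passes to Usha's descendants per stirpes.
The estate is divided into 3 equal shares of 1/3 among Yamini, Bhavna, Manoj.
Yamini predeceased; the 1/3 allotted to Yamini's branch passes to Yamini's issue by representation.
The 1/3 is divided into 3 equal shares of 1/9 among Priya, Aarav, Omkar.
Priya is living and takes 1/9.
Aarav is living and takes 1/9.
Omkar is living and takes 1/9.
Bhavna predeceased; the 1/3 allotted to Bhavna's branch passes to Bhavna's issue by representation.
The 1/3 is divided into 2 equal shares of 1/6 among Jayant, Lakshmi.
Jayant is living and takes 1/6.
Lakshmi is living and takes 1/6.
Manoj is living and takes 1/3.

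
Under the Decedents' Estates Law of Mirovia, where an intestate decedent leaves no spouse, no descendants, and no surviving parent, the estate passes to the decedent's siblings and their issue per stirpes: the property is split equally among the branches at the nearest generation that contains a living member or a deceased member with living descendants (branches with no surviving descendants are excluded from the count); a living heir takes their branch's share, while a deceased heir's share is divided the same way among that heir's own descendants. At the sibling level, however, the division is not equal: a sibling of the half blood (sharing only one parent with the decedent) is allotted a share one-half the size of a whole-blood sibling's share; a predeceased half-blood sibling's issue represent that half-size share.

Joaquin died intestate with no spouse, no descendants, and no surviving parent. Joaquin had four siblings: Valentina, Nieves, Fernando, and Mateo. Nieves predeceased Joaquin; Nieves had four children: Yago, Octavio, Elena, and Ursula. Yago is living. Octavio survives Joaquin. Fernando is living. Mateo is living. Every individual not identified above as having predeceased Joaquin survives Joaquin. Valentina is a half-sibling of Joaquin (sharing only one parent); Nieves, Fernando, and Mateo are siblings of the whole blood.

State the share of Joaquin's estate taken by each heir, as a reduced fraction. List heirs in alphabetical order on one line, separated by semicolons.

Elena 1/14; Fernando 2/7; Mateo 2/7; Octavio 1/14; Ursula 1/14; Valentina 1/7; Yago 1/14

No spouse, descendants, or parent survives, so the estate passes to Joaquin's siblings per stirpes.
Half-blood siblings count for one-half the weight of whole-blood siblings at the initial division.
Dividing 1 in proportion to weights (total weight 7/2): Valentina (weight 1/2) → 1/7; Nieves (weight 1) → 2/7; Fernando (weight 1) → 2/7; Mateo (weight 1) → 2/7.
Valentina is living and takes 1/7.
Nieves predeceased; the 2/7 allotted to Nieves's branch passes to Nieves's issue by representation.
The 2/7 is divided into 4 equal shares of 1/14 among Yago, Octavio, Elena, Ursula.
Yago is living and takes 1/14.
Octavio is living and takes 1/14.
Elena is living and takes 1/14.
Ursula is living and takes 1/14.
Fernando is living and takes 2/7.
Mateo is living and takes 2/7.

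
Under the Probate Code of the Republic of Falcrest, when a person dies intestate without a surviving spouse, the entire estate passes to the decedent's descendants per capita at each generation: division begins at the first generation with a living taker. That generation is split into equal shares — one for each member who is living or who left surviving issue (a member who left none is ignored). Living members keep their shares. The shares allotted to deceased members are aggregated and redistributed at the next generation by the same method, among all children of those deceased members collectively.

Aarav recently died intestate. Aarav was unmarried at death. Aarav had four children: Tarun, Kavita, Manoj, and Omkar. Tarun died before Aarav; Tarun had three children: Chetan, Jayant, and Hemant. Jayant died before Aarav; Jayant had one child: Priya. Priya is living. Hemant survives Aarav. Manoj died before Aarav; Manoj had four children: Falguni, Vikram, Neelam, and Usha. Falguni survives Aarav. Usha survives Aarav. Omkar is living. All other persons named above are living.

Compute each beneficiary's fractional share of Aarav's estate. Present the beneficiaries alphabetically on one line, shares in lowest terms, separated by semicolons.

Chetan 1/14; Falguni 1/14; Hemant 1/14; Kavita 1/4; Neelam 1/14; Omkar 1/4; Priya 1/14; Usha 1/14; Vikram 1/14

There is no surviving spouse, so the entire estate passes to Aarav's descendants per capita at each generation.
At generation 1 (Tarun, Kavita, Manoj, Omkar) there are 4 shares of (1)/4 = 1/4 each.
Living: Kavita and Omkar — each takes 1/4.
Deceased: Tarun and Manoj. Their combined 1/2 is pooled and carried to generation 2.
At generation 2 (Chetan, Jayant, Hemant, Falguni, Vikram, Neelam, Usha) there are 7 shares of (1/2)/7 = 1/14 each.
Living: Chetan, Hemant, Falguni, Vikram, Neelam, and Usha — each takes 1/14.
Deceased: Jayant. That 1/14 share is carried to generation 3.
At generation 3 (Priya) there are 1 shares of (1/14)/1 = 1/14 each.
Living: Priya — each takes 1/14.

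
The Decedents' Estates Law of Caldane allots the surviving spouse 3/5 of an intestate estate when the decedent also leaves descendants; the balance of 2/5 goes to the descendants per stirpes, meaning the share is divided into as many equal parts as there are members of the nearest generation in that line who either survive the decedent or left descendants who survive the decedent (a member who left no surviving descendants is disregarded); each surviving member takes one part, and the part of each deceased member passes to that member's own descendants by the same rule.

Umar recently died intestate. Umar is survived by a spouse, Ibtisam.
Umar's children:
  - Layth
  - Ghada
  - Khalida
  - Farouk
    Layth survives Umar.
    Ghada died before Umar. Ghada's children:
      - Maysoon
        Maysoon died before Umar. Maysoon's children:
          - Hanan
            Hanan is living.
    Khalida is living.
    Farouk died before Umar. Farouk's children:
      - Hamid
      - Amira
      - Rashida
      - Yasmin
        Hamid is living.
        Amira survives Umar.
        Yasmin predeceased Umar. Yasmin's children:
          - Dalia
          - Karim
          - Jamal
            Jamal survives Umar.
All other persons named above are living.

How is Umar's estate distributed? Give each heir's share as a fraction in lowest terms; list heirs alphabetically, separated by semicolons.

Amira 1/40; Dalia 1/120; Hamid 1/40; Hanan 1/10; Ibtisam 3/5; Jamal 1/120; Karim 1/120; Khalida 1/10; Layth 1/10; Rashida 1/40

Ibtisam, as surviving spouse, takes 3/5.
The remaining 2/5 passes to Umar's descendants per stirpes.
The 2/5 is divided into 4 equal shares of 1/10 among Layth, Ghada, Khalida, Farouk.
Layth is living and takes 1/10.
Ghada predeceased; the 1/10 allotted to Ghada's branch passes to Ghada's issue by representation.
Maysoon's line is the sole branch at this level, so the full 1/10 passes to Maysoon's issue by representation.
Hanan is the sole taker at this level and receives the full 1/10.
Khalida is living and takes 1/10.
Farouk predeceased; the 1/10 allotted to Farouk's branch passes to Farouk's issue by representation.
The 1/10 is divided into 4 equal shares of 1/40 among Hamid, Amira, Rashida, Yasmin.
Hamid is living and takes 1/40.
Amira is living and takes 1/40.
Rashida is living and takes 1/40.
Yasmin predeceased; the 1/40 allotted to Yasmin's branch passes to Yasmin's issue by representation.
The 1/40 is divided into 3 equal shares of 1/120 among Dalia, Karim, Jamal.
Dalia is living and takes 1/120.
Karim is living and takes 1/120.
Jamal is living and takes 1/120.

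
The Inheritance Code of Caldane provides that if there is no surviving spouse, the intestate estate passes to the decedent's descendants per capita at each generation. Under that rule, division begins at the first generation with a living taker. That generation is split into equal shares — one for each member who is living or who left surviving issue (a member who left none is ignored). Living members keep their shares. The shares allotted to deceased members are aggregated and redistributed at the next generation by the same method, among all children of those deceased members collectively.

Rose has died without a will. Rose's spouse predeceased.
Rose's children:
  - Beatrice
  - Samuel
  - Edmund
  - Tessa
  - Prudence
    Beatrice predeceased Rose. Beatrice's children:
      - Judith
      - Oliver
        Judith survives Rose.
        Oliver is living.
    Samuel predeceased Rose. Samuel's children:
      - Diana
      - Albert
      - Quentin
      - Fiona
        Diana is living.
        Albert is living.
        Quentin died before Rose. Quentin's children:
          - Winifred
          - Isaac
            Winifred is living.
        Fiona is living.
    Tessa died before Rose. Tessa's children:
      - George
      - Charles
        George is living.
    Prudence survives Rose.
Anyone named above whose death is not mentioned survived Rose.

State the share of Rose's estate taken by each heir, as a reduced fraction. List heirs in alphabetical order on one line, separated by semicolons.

There is no surviving spouse, so the entire estate passes to Rose's descendants per capita at each generation.
At generation 1 (Beatrice, Samuel, Edmund, Tessa, Prudence) there are 5 shares of (1)/5 = 1/5 each.
Living: Edmund and Prudence — each takes 1/5.
Deceased: Beatrice, Samuel, and Tessa. Their combined 3/5 is pooled and carried to generation 2.
At generation 2 (Judith, Oliver, Diana, Albert, Quentin, Fiona, George, Charles) there are 8 shares of (3/5)/8 = 3/40 each.
Living: Judith, Oliver, Diana, Albert, Fiona, George, and Charles — each takes 3/40.
Deceased: Quentin. That 3/40 share is carried to generation 3.
At generation 3 (Winifred, Isaac) there are 2 shares of (3/40)/2 = 3/80 each.
Living: Winifred and Isaac — each takes 3/80.

Albert 3/40; Charles 3/40; Diana 3/40; Edmund 1/5; Fiona 3/40; George 3/40; Isaac 3/80; Judith 3/40; Oliver 3/40; Prudence 1/5; Winifred 3/80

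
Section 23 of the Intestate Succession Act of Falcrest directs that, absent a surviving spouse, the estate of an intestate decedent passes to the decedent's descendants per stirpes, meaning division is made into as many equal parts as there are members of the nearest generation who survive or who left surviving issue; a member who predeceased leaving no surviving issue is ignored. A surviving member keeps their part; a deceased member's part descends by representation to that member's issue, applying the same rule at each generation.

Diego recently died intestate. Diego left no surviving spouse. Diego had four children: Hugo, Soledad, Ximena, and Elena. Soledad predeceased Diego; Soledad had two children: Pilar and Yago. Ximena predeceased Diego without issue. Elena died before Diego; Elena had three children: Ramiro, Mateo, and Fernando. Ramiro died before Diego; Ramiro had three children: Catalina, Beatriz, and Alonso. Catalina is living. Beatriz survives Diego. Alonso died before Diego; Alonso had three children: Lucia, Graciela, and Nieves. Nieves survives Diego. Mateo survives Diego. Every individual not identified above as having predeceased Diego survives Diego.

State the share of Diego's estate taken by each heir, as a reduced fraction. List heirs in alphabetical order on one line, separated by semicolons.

There is no surviving spouse, so the entire estate passes to Diego's descendants per stirpes.
Ximena left no surviving issue, so that branch lapses and is disregarded.
The estate is divided into 3 equal shares of 1/3 among Hugo, Soledad, Elena.
Hugo is living and takes 1/3.
Soledad predeceased; the 1/3 allotted to Soledad's branch passes to Soledad's issue by representation.
The 1/3 is divided into 2 equal shares of 1/6 among Pilar, Yago.
Pilar is living and takes 1/6.
Yago is living and takes 1/6.
Elena predeceased; the 1/3 allotted to Elena's branch passes to Elena's issue by representation.
The 1/3 is divided into 3 equal shares of 1/9 among Ramiro, Mateo, Fernando.
Ramiro predeceased; the 1/9 allotted to Ramiro's branch passes to Ramiro's issue by representation.
The 1/9 is divided into 3 equal shares of 1/27 among Catalina, Beatriz, Alonso.
Catalina is living and takes 1/27.
Beatriz is living and takes 1/27.
Alonso predeceased; the 1/27 allotted to Alonso's branch passes to Alonso's issue by representation.
The 1/27 is divided into 3 equal shares of 1/81 among Lucia, Graciela, Nieves.
Lucia is living and takes 1/81.
Graciela is living and takes 1/81.
Nieves is living and takes 1/81.
Mateo is living and takes 1/9.
Fernando is living and takes 1/9.

Beatriz 1/27; Catalina 1/27; Fernando 1/9; Graciela 1/81; Hugo 1/3; Lucia 1/81; Mateo 1/9; Nieves 1/81; Pilar 1/6; Yago 1/6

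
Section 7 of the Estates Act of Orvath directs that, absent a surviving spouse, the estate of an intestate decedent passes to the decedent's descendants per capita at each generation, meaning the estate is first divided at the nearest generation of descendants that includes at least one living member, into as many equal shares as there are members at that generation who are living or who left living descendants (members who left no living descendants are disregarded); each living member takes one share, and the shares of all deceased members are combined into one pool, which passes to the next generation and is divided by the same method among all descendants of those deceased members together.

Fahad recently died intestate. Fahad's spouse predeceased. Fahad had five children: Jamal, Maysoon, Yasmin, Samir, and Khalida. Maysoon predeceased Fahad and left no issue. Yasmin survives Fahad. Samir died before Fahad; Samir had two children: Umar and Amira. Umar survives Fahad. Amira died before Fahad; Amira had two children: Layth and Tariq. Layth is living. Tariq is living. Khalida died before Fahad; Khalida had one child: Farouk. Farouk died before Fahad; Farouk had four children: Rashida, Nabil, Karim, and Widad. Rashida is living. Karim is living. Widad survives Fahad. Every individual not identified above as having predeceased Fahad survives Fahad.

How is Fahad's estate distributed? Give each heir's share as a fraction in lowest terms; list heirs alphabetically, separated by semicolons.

There is no surviving spouse, so the entire estate passes to Fahad's descendants per capita at each generation.
At generation 1 (Jamal, Yasmin, Samir, Khalida) there are 4 shares of (1)/4 = 1/4 each.
Living: Jamal and Yasmin — each takes 1/4.
Deceased: Samir and Khalida. Their combined 1/2 is pooled and carried to generation 2.
At generation 2 (Umar, Amira, Farouk) there are 3 shares of (1/2)/3 = 1/6 each.
Living: Umar — each takes 1/6.
Deceased: Amira and Farouk. Their combined 1/3 is pooled and carried to generation 3.
At generation 3 (Layth, Tariq, Rashida, Nabil, Karim, Widad) there are 6 shares of (1/3)/6 = 1/18 each.
Living: Layth, Tariq, Rashida, Nabil, Karim, and Widad — each takes 1/18.

Jamal 1/4; Karim 1/18; Layth 1/18; Nabil 1/18; Rashida 1/18; Tariq 1/18; Umar 1/6; Widad 1/18; Yasmin 1/4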